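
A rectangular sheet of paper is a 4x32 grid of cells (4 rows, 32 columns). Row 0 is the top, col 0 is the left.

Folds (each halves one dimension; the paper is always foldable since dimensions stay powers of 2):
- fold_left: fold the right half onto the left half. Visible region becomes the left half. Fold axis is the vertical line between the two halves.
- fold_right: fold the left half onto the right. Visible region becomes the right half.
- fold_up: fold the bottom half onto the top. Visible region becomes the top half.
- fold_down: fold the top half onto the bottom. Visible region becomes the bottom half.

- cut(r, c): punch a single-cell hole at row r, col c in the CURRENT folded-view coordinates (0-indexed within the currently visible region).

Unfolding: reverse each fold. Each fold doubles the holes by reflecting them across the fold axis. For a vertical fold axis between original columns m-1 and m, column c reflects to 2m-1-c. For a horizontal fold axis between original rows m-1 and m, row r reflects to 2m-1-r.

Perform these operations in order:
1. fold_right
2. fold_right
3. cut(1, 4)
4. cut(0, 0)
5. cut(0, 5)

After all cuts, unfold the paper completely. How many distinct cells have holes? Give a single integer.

Op 1 fold_right: fold axis v@16; visible region now rows[0,4) x cols[16,32) = 4x16
Op 2 fold_right: fold axis v@24; visible region now rows[0,4) x cols[24,32) = 4x8
Op 3 cut(1, 4): punch at orig (1,28); cuts so far [(1, 28)]; region rows[0,4) x cols[24,32) = 4x8
Op 4 cut(0, 0): punch at orig (0,24); cuts so far [(0, 24), (1, 28)]; region rows[0,4) x cols[24,32) = 4x8
Op 5 cut(0, 5): punch at orig (0,29); cuts so far [(0, 24), (0, 29), (1, 28)]; region rows[0,4) x cols[24,32) = 4x8
Unfold 1 (reflect across v@24): 6 holes -> [(0, 18), (0, 23), (0, 24), (0, 29), (1, 19), (1, 28)]
Unfold 2 (reflect across v@16): 12 holes -> [(0, 2), (0, 7), (0, 8), (0, 13), (0, 18), (0, 23), (0, 24), (0, 29), (1, 3), (1, 12), (1, 19), (1, 28)]

Answer: 12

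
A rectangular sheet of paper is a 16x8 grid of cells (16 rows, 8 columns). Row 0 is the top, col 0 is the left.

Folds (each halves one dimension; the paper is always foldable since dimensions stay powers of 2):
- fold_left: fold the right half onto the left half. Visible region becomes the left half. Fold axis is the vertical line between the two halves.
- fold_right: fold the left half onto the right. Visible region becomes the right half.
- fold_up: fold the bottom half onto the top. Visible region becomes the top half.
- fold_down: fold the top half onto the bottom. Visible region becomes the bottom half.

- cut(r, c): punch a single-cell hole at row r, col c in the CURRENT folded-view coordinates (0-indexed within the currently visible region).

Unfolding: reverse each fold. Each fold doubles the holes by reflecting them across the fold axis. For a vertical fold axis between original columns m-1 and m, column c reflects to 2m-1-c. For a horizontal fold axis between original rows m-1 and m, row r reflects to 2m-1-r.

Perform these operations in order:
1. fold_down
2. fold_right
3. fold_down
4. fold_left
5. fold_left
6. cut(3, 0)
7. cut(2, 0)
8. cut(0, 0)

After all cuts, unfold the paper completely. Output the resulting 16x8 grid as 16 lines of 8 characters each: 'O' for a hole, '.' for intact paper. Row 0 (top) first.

Op 1 fold_down: fold axis h@8; visible region now rows[8,16) x cols[0,8) = 8x8
Op 2 fold_right: fold axis v@4; visible region now rows[8,16) x cols[4,8) = 8x4
Op 3 fold_down: fold axis h@12; visible region now rows[12,16) x cols[4,8) = 4x4
Op 4 fold_left: fold axis v@6; visible region now rows[12,16) x cols[4,6) = 4x2
Op 5 fold_left: fold axis v@5; visible region now rows[12,16) x cols[4,5) = 4x1
Op 6 cut(3, 0): punch at orig (15,4); cuts so far [(15, 4)]; region rows[12,16) x cols[4,5) = 4x1
Op 7 cut(2, 0): punch at orig (14,4); cuts so far [(14, 4), (15, 4)]; region rows[12,16) x cols[4,5) = 4x1
Op 8 cut(0, 0): punch at orig (12,4); cuts so far [(12, 4), (14, 4), (15, 4)]; region rows[12,16) x cols[4,5) = 4x1
Unfold 1 (reflect across v@5): 6 holes -> [(12, 4), (12, 5), (14, 4), (14, 5), (15, 4), (15, 5)]
Unfold 2 (reflect across v@6): 12 holes -> [(12, 4), (12, 5), (12, 6), (12, 7), (14, 4), (14, 5), (14, 6), (14, 7), (15, 4), (15, 5), (15, 6), (15, 7)]
Unfold 3 (reflect across h@12): 24 holes -> [(8, 4), (8, 5), (8, 6), (8, 7), (9, 4), (9, 5), (9, 6), (9, 7), (11, 4), (11, 5), (11, 6), (11, 7), (12, 4), (12, 5), (12, 6), (12, 7), (14, 4), (14, 5), (14, 6), (14, 7), (15, 4), (15, 5), (15, 6), (15, 7)]
Unfold 4 (reflect across v@4): 48 holes -> [(8, 0), (8, 1), (8, 2), (8, 3), (8, 4), (8, 5), (8, 6), (8, 7), (9, 0), (9, 1), (9, 2), (9, 3), (9, 4), (9, 5), (9, 6), (9, 7), (11, 0), (11, 1), (11, 2), (11, 3), (11, 4), (11, 5), (11, 6), (11, 7), (12, 0), (12, 1), (12, 2), (12, 3), (12, 4), (12, 5), (12, 6), (12, 7), (14, 0), (14, 1), (14, 2), (14, 3), (14, 4), (14, 5), (14, 6), (14, 7), (15, 0), (15, 1), (15, 2), (15, 3), (15, 4), (15, 5), (15, 6), (15, 7)]
Unfold 5 (reflect across h@8): 96 holes -> [(0, 0), (0, 1), (0, 2), (0, 3), (0, 4), (0, 5), (0, 6), (0, 7), (1, 0), (1, 1), (1, 2), (1, 3), (1, 4), (1, 5), (1, 6), (1, 7), (3, 0), (3, 1), (3, 2), (3, 3), (3, 4), (3, 5), (3, 6), (3, 7), (4, 0), (4, 1), (4, 2), (4, 3), (4, 4), (4, 5), (4, 6), (4, 7), (6, 0), (6, 1), (6, 2), (6, 3), (6, 4), (6, 5), (6, 6), (6, 7), (7, 0), (7, 1), (7, 2), (7, 3), (7, 4), (7, 5), (7, 6), (7, 7), (8, 0), (8, 1), (8, 2), (8, 3), (8, 4), (8, 5), (8, 6), (8, 7), (9, 0), (9, 1), (9, 2), (9, 3), (9, 4), (9, 5), (9, 6), (9, 7), (11, 0), (11, 1), (11, 2), (11, 3), (11, 4), (11, 5), (11, 6), (11, 7), (12, 0), (12, 1), (12, 2), (12, 3), (12, 4), (12, 5), (12, 6), (12, 7), (14, 0), (14, 1), (14, 2), (14, 3), (14, 4), (14, 5), (14, 6), (14, 7), (15, 0), (15, 1), (15, 2), (15, 3), (15, 4), (15, 5), (15, 6), (15, 7)]

Answer: OOOOOOOO
OOOOOOOO
........
OOOOOOOO
OOOOOOOO
........
OOOOOOOO
OOOOOOOO
OOOOOOOO
OOOOOOOO
........
OOOOOOOO
OOOOOOOO
........
OOOOOOOO
OOOOOOOO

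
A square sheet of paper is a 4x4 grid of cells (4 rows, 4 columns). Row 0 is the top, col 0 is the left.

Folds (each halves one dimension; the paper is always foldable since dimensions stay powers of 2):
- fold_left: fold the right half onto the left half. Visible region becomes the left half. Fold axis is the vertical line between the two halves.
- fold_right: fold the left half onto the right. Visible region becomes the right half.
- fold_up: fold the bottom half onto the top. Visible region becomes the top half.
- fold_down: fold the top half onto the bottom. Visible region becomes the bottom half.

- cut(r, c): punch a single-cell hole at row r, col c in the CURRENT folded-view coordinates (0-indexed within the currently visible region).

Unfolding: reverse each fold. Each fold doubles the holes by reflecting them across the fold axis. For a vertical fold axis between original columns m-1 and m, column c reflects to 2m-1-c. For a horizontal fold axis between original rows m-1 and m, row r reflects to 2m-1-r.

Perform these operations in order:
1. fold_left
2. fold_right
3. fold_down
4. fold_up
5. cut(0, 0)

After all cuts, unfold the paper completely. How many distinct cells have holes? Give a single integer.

Answer: 16

Derivation:
Op 1 fold_left: fold axis v@2; visible region now rows[0,4) x cols[0,2) = 4x2
Op 2 fold_right: fold axis v@1; visible region now rows[0,4) x cols[1,2) = 4x1
Op 3 fold_down: fold axis h@2; visible region now rows[2,4) x cols[1,2) = 2x1
Op 4 fold_up: fold axis h@3; visible region now rows[2,3) x cols[1,2) = 1x1
Op 5 cut(0, 0): punch at orig (2,1); cuts so far [(2, 1)]; region rows[2,3) x cols[1,2) = 1x1
Unfold 1 (reflect across h@3): 2 holes -> [(2, 1), (3, 1)]
Unfold 2 (reflect across h@2): 4 holes -> [(0, 1), (1, 1), (2, 1), (3, 1)]
Unfold 3 (reflect across v@1): 8 holes -> [(0, 0), (0, 1), (1, 0), (1, 1), (2, 0), (2, 1), (3, 0), (3, 1)]
Unfold 4 (reflect across v@2): 16 holes -> [(0, 0), (0, 1), (0, 2), (0, 3), (1, 0), (1, 1), (1, 2), (1, 3), (2, 0), (2, 1), (2, 2), (2, 3), (3, 0), (3, 1), (3, 2), (3, 3)]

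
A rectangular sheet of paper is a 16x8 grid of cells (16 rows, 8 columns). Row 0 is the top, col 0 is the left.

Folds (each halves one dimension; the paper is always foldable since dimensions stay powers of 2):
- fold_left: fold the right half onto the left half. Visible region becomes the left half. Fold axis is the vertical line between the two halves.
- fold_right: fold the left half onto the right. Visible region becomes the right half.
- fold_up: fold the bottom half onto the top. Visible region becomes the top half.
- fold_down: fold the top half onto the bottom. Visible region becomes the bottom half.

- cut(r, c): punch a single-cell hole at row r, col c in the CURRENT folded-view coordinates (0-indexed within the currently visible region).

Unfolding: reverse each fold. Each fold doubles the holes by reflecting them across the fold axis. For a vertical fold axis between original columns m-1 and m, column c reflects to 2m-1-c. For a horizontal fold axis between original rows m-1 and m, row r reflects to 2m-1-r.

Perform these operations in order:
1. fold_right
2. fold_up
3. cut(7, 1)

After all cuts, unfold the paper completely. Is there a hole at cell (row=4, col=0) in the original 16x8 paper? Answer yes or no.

Op 1 fold_right: fold axis v@4; visible region now rows[0,16) x cols[4,8) = 16x4
Op 2 fold_up: fold axis h@8; visible region now rows[0,8) x cols[4,8) = 8x4
Op 3 cut(7, 1): punch at orig (7,5); cuts so far [(7, 5)]; region rows[0,8) x cols[4,8) = 8x4
Unfold 1 (reflect across h@8): 2 holes -> [(7, 5), (8, 5)]
Unfold 2 (reflect across v@4): 4 holes -> [(7, 2), (7, 5), (8, 2), (8, 5)]
Holes: [(7, 2), (7, 5), (8, 2), (8, 5)]

Answer: no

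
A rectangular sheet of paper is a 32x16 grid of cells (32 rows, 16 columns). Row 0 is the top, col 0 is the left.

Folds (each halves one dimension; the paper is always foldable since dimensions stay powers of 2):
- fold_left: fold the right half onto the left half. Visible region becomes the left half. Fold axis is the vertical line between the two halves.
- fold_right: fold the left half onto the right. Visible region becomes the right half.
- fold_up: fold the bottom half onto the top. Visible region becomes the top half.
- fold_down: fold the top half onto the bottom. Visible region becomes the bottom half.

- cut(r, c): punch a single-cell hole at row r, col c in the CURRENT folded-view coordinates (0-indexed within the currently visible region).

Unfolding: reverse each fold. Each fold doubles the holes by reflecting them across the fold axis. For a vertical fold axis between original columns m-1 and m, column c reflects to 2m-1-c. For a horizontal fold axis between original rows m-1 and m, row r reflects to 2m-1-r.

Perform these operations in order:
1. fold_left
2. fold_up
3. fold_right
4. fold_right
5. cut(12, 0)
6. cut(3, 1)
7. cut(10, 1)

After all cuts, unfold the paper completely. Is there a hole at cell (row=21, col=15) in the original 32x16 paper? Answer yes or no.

Op 1 fold_left: fold axis v@8; visible region now rows[0,32) x cols[0,8) = 32x8
Op 2 fold_up: fold axis h@16; visible region now rows[0,16) x cols[0,8) = 16x8
Op 3 fold_right: fold axis v@4; visible region now rows[0,16) x cols[4,8) = 16x4
Op 4 fold_right: fold axis v@6; visible region now rows[0,16) x cols[6,8) = 16x2
Op 5 cut(12, 0): punch at orig (12,6); cuts so far [(12, 6)]; region rows[0,16) x cols[6,8) = 16x2
Op 6 cut(3, 1): punch at orig (3,7); cuts so far [(3, 7), (12, 6)]; region rows[0,16) x cols[6,8) = 16x2
Op 7 cut(10, 1): punch at orig (10,7); cuts so far [(3, 7), (10, 7), (12, 6)]; region rows[0,16) x cols[6,8) = 16x2
Unfold 1 (reflect across v@6): 6 holes -> [(3, 4), (3, 7), (10, 4), (10, 7), (12, 5), (12, 6)]
Unfold 2 (reflect across v@4): 12 holes -> [(3, 0), (3, 3), (3, 4), (3, 7), (10, 0), (10, 3), (10, 4), (10, 7), (12, 1), (12, 2), (12, 5), (12, 6)]
Unfold 3 (reflect across h@16): 24 holes -> [(3, 0), (3, 3), (3, 4), (3, 7), (10, 0), (10, 3), (10, 4), (10, 7), (12, 1), (12, 2), (12, 5), (12, 6), (19, 1), (19, 2), (19, 5), (19, 6), (21, 0), (21, 3), (21, 4), (21, 7), (28, 0), (28, 3), (28, 4), (28, 7)]
Unfold 4 (reflect across v@8): 48 holes -> [(3, 0), (3, 3), (3, 4), (3, 7), (3, 8), (3, 11), (3, 12), (3, 15), (10, 0), (10, 3), (10, 4), (10, 7), (10, 8), (10, 11), (10, 12), (10, 15), (12, 1), (12, 2), (12, 5), (12, 6), (12, 9), (12, 10), (12, 13), (12, 14), (19, 1), (19, 2), (19, 5), (19, 6), (19, 9), (19, 10), (19, 13), (19, 14), (21, 0), (21, 3), (21, 4), (21, 7), (21, 8), (21, 11), (21, 12), (21, 15), (28, 0), (28, 3), (28, 4), (28, 7), (28, 8), (28, 11), (28, 12), (28, 15)]
Holes: [(3, 0), (3, 3), (3, 4), (3, 7), (3, 8), (3, 11), (3, 12), (3, 15), (10, 0), (10, 3), (10, 4), (10, 7), (10, 8), (10, 11), (10, 12), (10, 15), (12, 1), (12, 2), (12, 5), (12, 6), (12, 9), (12, 10), (12, 13), (12, 14), (19, 1), (19, 2), (19, 5), (19, 6), (19, 9), (19, 10), (19, 13), (19, 14), (21, 0), (21, 3), (21, 4), (21, 7), (21, 8), (21, 11), (21, 12), (21, 15), (28, 0), (28, 3), (28, 4), (28, 7), (28, 8), (28, 11), (28, 12), (28, 15)]

Answer: yes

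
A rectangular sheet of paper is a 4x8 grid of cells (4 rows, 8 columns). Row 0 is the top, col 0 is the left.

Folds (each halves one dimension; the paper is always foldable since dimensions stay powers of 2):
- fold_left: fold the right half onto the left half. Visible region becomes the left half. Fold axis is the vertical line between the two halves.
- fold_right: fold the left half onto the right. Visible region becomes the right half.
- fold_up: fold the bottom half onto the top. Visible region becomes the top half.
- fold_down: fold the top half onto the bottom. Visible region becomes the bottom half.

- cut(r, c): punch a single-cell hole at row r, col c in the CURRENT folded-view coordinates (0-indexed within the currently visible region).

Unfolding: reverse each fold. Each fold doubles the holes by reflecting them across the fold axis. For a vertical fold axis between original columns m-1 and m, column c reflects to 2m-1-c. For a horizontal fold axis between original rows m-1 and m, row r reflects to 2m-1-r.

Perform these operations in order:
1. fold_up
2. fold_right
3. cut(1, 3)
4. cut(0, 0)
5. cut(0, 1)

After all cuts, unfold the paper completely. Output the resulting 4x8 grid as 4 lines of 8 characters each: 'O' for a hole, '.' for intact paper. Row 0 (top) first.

Op 1 fold_up: fold axis h@2; visible region now rows[0,2) x cols[0,8) = 2x8
Op 2 fold_right: fold axis v@4; visible region now rows[0,2) x cols[4,8) = 2x4
Op 3 cut(1, 3): punch at orig (1,7); cuts so far [(1, 7)]; region rows[0,2) x cols[4,8) = 2x4
Op 4 cut(0, 0): punch at orig (0,4); cuts so far [(0, 4), (1, 7)]; region rows[0,2) x cols[4,8) = 2x4
Op 5 cut(0, 1): punch at orig (0,5); cuts so far [(0, 4), (0, 5), (1, 7)]; region rows[0,2) x cols[4,8) = 2x4
Unfold 1 (reflect across v@4): 6 holes -> [(0, 2), (0, 3), (0, 4), (0, 5), (1, 0), (1, 7)]
Unfold 2 (reflect across h@2): 12 holes -> [(0, 2), (0, 3), (0, 4), (0, 5), (1, 0), (1, 7), (2, 0), (2, 7), (3, 2), (3, 3), (3, 4), (3, 5)]

Answer: ..OOOO..
O......O
O......O
..OOOO..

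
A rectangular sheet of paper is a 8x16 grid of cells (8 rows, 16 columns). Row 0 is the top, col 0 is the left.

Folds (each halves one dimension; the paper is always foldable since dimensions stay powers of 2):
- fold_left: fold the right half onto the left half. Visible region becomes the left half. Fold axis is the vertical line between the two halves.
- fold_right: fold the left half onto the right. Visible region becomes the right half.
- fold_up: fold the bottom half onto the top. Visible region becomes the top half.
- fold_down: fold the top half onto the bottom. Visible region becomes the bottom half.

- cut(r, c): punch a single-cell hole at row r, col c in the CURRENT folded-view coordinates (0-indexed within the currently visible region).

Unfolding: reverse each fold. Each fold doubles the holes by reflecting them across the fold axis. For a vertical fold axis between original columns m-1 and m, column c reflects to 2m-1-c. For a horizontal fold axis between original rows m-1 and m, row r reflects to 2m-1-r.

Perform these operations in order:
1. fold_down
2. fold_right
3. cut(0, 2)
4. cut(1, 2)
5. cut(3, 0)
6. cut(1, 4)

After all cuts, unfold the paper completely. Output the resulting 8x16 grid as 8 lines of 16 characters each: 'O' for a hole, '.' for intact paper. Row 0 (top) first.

Answer: .......OO.......
................
...O.O....O.O...
.....O....O.....
.....O....O.....
...O.O....O.O...
................
.......OO.......

Derivation:
Op 1 fold_down: fold axis h@4; visible region now rows[4,8) x cols[0,16) = 4x16
Op 2 fold_right: fold axis v@8; visible region now rows[4,8) x cols[8,16) = 4x8
Op 3 cut(0, 2): punch at orig (4,10); cuts so far [(4, 10)]; region rows[4,8) x cols[8,16) = 4x8
Op 4 cut(1, 2): punch at orig (5,10); cuts so far [(4, 10), (5, 10)]; region rows[4,8) x cols[8,16) = 4x8
Op 5 cut(3, 0): punch at orig (7,8); cuts so far [(4, 10), (5, 10), (7, 8)]; region rows[4,8) x cols[8,16) = 4x8
Op 6 cut(1, 4): punch at orig (5,12); cuts so far [(4, 10), (5, 10), (5, 12), (7, 8)]; region rows[4,8) x cols[8,16) = 4x8
Unfold 1 (reflect across v@8): 8 holes -> [(4, 5), (4, 10), (5, 3), (5, 5), (5, 10), (5, 12), (7, 7), (7, 8)]
Unfold 2 (reflect across h@4): 16 holes -> [(0, 7), (0, 8), (2, 3), (2, 5), (2, 10), (2, 12), (3, 5), (3, 10), (4, 5), (4, 10), (5, 3), (5, 5), (5, 10), (5, 12), (7, 7), (7, 8)]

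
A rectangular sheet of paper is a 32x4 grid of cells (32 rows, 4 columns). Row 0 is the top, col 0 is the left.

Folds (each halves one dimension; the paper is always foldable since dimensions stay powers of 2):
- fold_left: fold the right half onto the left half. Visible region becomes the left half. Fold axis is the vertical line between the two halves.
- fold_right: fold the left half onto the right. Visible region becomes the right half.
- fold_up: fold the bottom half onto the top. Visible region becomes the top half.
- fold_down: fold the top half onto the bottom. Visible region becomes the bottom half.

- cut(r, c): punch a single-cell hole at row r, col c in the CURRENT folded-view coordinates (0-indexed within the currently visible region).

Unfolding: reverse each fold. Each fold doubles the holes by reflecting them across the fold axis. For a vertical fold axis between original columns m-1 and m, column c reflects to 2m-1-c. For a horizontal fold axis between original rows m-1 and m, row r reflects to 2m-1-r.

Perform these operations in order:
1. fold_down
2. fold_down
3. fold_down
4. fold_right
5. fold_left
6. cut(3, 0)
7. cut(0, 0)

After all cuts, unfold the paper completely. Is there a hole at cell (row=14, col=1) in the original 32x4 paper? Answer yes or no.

Op 1 fold_down: fold axis h@16; visible region now rows[16,32) x cols[0,4) = 16x4
Op 2 fold_down: fold axis h@24; visible region now rows[24,32) x cols[0,4) = 8x4
Op 3 fold_down: fold axis h@28; visible region now rows[28,32) x cols[0,4) = 4x4
Op 4 fold_right: fold axis v@2; visible region now rows[28,32) x cols[2,4) = 4x2
Op 5 fold_left: fold axis v@3; visible region now rows[28,32) x cols[2,3) = 4x1
Op 6 cut(3, 0): punch at orig (31,2); cuts so far [(31, 2)]; region rows[28,32) x cols[2,3) = 4x1
Op 7 cut(0, 0): punch at orig (28,2); cuts so far [(28, 2), (31, 2)]; region rows[28,32) x cols[2,3) = 4x1
Unfold 1 (reflect across v@3): 4 holes -> [(28, 2), (28, 3), (31, 2), (31, 3)]
Unfold 2 (reflect across v@2): 8 holes -> [(28, 0), (28, 1), (28, 2), (28, 3), (31, 0), (31, 1), (31, 2), (31, 3)]
Unfold 3 (reflect across h@28): 16 holes -> [(24, 0), (24, 1), (24, 2), (24, 3), (27, 0), (27, 1), (27, 2), (27, 3), (28, 0), (28, 1), (28, 2), (28, 3), (31, 0), (31, 1), (31, 2), (31, 3)]
Unfold 4 (reflect across h@24): 32 holes -> [(16, 0), (16, 1), (16, 2), (16, 3), (19, 0), (19, 1), (19, 2), (19, 3), (20, 0), (20, 1), (20, 2), (20, 3), (23, 0), (23, 1), (23, 2), (23, 3), (24, 0), (24, 1), (24, 2), (24, 3), (27, 0), (27, 1), (27, 2), (27, 3), (28, 0), (28, 1), (28, 2), (28, 3), (31, 0), (31, 1), (31, 2), (31, 3)]
Unfold 5 (reflect across h@16): 64 holes -> [(0, 0), (0, 1), (0, 2), (0, 3), (3, 0), (3, 1), (3, 2), (3, 3), (4, 0), (4, 1), (4, 2), (4, 3), (7, 0), (7, 1), (7, 2), (7, 3), (8, 0), (8, 1), (8, 2), (8, 3), (11, 0), (11, 1), (11, 2), (11, 3), (12, 0), (12, 1), (12, 2), (12, 3), (15, 0), (15, 1), (15, 2), (15, 3), (16, 0), (16, 1), (16, 2), (16, 3), (19, 0), (19, 1), (19, 2), (19, 3), (20, 0), (20, 1), (20, 2), (20, 3), (23, 0), (23, 1), (23, 2), (23, 3), (24, 0), (24, 1), (24, 2), (24, 3), (27, 0), (27, 1), (27, 2), (27, 3), (28, 0), (28, 1), (28, 2), (28, 3), (31, 0), (31, 1), (31, 2), (31, 3)]
Holes: [(0, 0), (0, 1), (0, 2), (0, 3), (3, 0), (3, 1), (3, 2), (3, 3), (4, 0), (4, 1), (4, 2), (4, 3), (7, 0), (7, 1), (7, 2), (7, 3), (8, 0), (8, 1), (8, 2), (8, 3), (11, 0), (11, 1), (11, 2), (11, 3), (12, 0), (12, 1), (12, 2), (12, 3), (15, 0), (15, 1), (15, 2), (15, 3), (16, 0), (16, 1), (16, 2), (16, 3), (19, 0), (19, 1), (19, 2), (19, 3), (20, 0), (20, 1), (20, 2), (20, 3), (23, 0), (23, 1), (23, 2), (23, 3), (24, 0), (24, 1), (24, 2), (24, 3), (27, 0), (27, 1), (27, 2), (27, 3), (28, 0), (28, 1), (28, 2), (28, 3), (31, 0), (31, 1), (31, 2), (31, 3)]

Answer: no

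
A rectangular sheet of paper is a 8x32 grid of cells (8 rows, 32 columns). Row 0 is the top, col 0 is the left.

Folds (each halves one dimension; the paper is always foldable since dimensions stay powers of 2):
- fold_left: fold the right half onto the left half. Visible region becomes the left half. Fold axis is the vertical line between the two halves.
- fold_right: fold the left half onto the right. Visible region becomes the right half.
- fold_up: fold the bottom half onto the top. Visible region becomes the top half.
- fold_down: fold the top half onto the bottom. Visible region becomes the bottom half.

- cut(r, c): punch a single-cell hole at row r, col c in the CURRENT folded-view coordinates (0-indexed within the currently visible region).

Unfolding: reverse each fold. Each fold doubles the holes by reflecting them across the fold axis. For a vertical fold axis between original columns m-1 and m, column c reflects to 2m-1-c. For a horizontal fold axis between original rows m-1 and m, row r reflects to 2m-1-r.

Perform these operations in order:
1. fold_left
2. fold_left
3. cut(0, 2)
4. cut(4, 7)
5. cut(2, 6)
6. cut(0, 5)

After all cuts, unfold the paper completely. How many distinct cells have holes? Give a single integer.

Op 1 fold_left: fold axis v@16; visible region now rows[0,8) x cols[0,16) = 8x16
Op 2 fold_left: fold axis v@8; visible region now rows[0,8) x cols[0,8) = 8x8
Op 3 cut(0, 2): punch at orig (0,2); cuts so far [(0, 2)]; region rows[0,8) x cols[0,8) = 8x8
Op 4 cut(4, 7): punch at orig (4,7); cuts so far [(0, 2), (4, 7)]; region rows[0,8) x cols[0,8) = 8x8
Op 5 cut(2, 6): punch at orig (2,6); cuts so far [(0, 2), (2, 6), (4, 7)]; region rows[0,8) x cols[0,8) = 8x8
Op 6 cut(0, 5): punch at orig (0,5); cuts so far [(0, 2), (0, 5), (2, 6), (4, 7)]; region rows[0,8) x cols[0,8) = 8x8
Unfold 1 (reflect across v@8): 8 holes -> [(0, 2), (0, 5), (0, 10), (0, 13), (2, 6), (2, 9), (4, 7), (4, 8)]
Unfold 2 (reflect across v@16): 16 holes -> [(0, 2), (0, 5), (0, 10), (0, 13), (0, 18), (0, 21), (0, 26), (0, 29), (2, 6), (2, 9), (2, 22), (2, 25), (4, 7), (4, 8), (4, 23), (4, 24)]

Answer: 16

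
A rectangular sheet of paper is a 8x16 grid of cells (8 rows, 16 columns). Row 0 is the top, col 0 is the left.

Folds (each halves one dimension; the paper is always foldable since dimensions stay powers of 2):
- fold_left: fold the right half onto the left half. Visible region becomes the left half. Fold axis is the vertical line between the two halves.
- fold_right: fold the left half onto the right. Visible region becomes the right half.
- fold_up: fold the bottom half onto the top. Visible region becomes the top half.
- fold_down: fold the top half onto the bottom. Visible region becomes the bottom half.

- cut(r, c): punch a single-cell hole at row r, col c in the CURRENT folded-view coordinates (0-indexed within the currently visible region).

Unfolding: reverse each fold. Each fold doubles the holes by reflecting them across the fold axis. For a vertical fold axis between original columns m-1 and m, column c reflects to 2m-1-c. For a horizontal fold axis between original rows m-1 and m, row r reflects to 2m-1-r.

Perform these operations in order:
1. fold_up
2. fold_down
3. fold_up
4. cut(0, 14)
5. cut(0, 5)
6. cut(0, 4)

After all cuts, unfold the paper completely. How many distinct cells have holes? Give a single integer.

Op 1 fold_up: fold axis h@4; visible region now rows[0,4) x cols[0,16) = 4x16
Op 2 fold_down: fold axis h@2; visible region now rows[2,4) x cols[0,16) = 2x16
Op 3 fold_up: fold axis h@3; visible region now rows[2,3) x cols[0,16) = 1x16
Op 4 cut(0, 14): punch at orig (2,14); cuts so far [(2, 14)]; region rows[2,3) x cols[0,16) = 1x16
Op 5 cut(0, 5): punch at orig (2,5); cuts so far [(2, 5), (2, 14)]; region rows[2,3) x cols[0,16) = 1x16
Op 6 cut(0, 4): punch at orig (2,4); cuts so far [(2, 4), (2, 5), (2, 14)]; region rows[2,3) x cols[0,16) = 1x16
Unfold 1 (reflect across h@3): 6 holes -> [(2, 4), (2, 5), (2, 14), (3, 4), (3, 5), (3, 14)]
Unfold 2 (reflect across h@2): 12 holes -> [(0, 4), (0, 5), (0, 14), (1, 4), (1, 5), (1, 14), (2, 4), (2, 5), (2, 14), (3, 4), (3, 5), (3, 14)]
Unfold 3 (reflect across h@4): 24 holes -> [(0, 4), (0, 5), (0, 14), (1, 4), (1, 5), (1, 14), (2, 4), (2, 5), (2, 14), (3, 4), (3, 5), (3, 14), (4, 4), (4, 5), (4, 14), (5, 4), (5, 5), (5, 14), (6, 4), (6, 5), (6, 14), (7, 4), (7, 5), (7, 14)]

Answer: 24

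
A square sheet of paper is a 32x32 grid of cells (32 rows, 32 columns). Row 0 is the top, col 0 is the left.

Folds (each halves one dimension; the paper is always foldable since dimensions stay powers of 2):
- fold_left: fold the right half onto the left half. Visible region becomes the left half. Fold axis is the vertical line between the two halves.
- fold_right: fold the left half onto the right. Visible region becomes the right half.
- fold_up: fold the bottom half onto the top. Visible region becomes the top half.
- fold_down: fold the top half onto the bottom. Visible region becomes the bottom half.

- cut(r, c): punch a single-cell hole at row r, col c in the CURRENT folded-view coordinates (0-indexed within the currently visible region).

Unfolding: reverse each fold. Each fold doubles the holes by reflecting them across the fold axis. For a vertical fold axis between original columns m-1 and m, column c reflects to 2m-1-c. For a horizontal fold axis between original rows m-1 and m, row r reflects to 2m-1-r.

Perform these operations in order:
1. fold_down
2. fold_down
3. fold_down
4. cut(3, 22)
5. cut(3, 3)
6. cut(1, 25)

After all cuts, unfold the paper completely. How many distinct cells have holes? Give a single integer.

Answer: 24

Derivation:
Op 1 fold_down: fold axis h@16; visible region now rows[16,32) x cols[0,32) = 16x32
Op 2 fold_down: fold axis h@24; visible region now rows[24,32) x cols[0,32) = 8x32
Op 3 fold_down: fold axis h@28; visible region now rows[28,32) x cols[0,32) = 4x32
Op 4 cut(3, 22): punch at orig (31,22); cuts so far [(31, 22)]; region rows[28,32) x cols[0,32) = 4x32
Op 5 cut(3, 3): punch at orig (31,3); cuts so far [(31, 3), (31, 22)]; region rows[28,32) x cols[0,32) = 4x32
Op 6 cut(1, 25): punch at orig (29,25); cuts so far [(29, 25), (31, 3), (31, 22)]; region rows[28,32) x cols[0,32) = 4x32
Unfold 1 (reflect across h@28): 6 holes -> [(24, 3), (24, 22), (26, 25), (29, 25), (31, 3), (31, 22)]
Unfold 2 (reflect across h@24): 12 holes -> [(16, 3), (16, 22), (18, 25), (21, 25), (23, 3), (23, 22), (24, 3), (24, 22), (26, 25), (29, 25), (31, 3), (31, 22)]
Unfold 3 (reflect across h@16): 24 holes -> [(0, 3), (0, 22), (2, 25), (5, 25), (7, 3), (7, 22), (8, 3), (8, 22), (10, 25), (13, 25), (15, 3), (15, 22), (16, 3), (16, 22), (18, 25), (21, 25), (23, 3), (23, 22), (24, 3), (24, 22), (26, 25), (29, 25), (31, 3), (31, 22)]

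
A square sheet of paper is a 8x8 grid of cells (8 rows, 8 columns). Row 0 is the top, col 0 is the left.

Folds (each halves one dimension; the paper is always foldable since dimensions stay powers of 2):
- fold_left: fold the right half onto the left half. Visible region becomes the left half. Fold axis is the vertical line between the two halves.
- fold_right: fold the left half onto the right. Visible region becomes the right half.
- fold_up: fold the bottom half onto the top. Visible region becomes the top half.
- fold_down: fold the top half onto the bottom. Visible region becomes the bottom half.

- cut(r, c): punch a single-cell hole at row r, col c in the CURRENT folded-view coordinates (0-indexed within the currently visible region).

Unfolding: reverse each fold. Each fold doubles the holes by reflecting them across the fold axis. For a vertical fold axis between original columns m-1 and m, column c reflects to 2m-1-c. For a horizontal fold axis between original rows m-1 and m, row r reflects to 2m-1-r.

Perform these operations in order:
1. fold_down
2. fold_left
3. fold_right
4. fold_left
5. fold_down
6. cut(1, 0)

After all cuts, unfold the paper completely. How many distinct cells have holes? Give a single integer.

Op 1 fold_down: fold axis h@4; visible region now rows[4,8) x cols[0,8) = 4x8
Op 2 fold_left: fold axis v@4; visible region now rows[4,8) x cols[0,4) = 4x4
Op 3 fold_right: fold axis v@2; visible region now rows[4,8) x cols[2,4) = 4x2
Op 4 fold_left: fold axis v@3; visible region now rows[4,8) x cols[2,3) = 4x1
Op 5 fold_down: fold axis h@6; visible region now rows[6,8) x cols[2,3) = 2x1
Op 6 cut(1, 0): punch at orig (7,2); cuts so far [(7, 2)]; region rows[6,8) x cols[2,3) = 2x1
Unfold 1 (reflect across h@6): 2 holes -> [(4, 2), (7, 2)]
Unfold 2 (reflect across v@3): 4 holes -> [(4, 2), (4, 3), (7, 2), (7, 3)]
Unfold 3 (reflect across v@2): 8 holes -> [(4, 0), (4, 1), (4, 2), (4, 3), (7, 0), (7, 1), (7, 2), (7, 3)]
Unfold 4 (reflect across v@4): 16 holes -> [(4, 0), (4, 1), (4, 2), (4, 3), (4, 4), (4, 5), (4, 6), (4, 7), (7, 0), (7, 1), (7, 2), (7, 3), (7, 4), (7, 5), (7, 6), (7, 7)]
Unfold 5 (reflect across h@4): 32 holes -> [(0, 0), (0, 1), (0, 2), (0, 3), (0, 4), (0, 5), (0, 6), (0, 7), (3, 0), (3, 1), (3, 2), (3, 3), (3, 4), (3, 5), (3, 6), (3, 7), (4, 0), (4, 1), (4, 2), (4, 3), (4, 4), (4, 5), (4, 6), (4, 7), (7, 0), (7, 1), (7, 2), (7, 3), (7, 4), (7, 5), (7, 6), (7, 7)]

Answer: 32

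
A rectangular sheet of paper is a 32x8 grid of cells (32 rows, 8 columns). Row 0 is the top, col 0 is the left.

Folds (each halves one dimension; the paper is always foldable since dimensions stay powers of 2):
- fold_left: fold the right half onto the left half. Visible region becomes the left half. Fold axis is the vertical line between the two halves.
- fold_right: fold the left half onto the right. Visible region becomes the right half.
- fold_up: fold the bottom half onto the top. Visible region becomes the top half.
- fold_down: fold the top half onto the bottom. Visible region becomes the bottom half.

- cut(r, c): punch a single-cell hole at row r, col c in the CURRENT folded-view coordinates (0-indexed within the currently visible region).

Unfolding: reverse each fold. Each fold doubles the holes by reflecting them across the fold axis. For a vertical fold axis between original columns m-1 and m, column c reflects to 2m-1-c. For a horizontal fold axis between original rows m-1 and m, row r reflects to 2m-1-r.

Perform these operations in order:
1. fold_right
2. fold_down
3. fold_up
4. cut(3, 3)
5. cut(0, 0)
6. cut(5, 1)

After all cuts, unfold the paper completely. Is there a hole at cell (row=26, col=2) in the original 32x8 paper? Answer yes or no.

Op 1 fold_right: fold axis v@4; visible region now rows[0,32) x cols[4,8) = 32x4
Op 2 fold_down: fold axis h@16; visible region now rows[16,32) x cols[4,8) = 16x4
Op 3 fold_up: fold axis h@24; visible region now rows[16,24) x cols[4,8) = 8x4
Op 4 cut(3, 3): punch at orig (19,7); cuts so far [(19, 7)]; region rows[16,24) x cols[4,8) = 8x4
Op 5 cut(0, 0): punch at orig (16,4); cuts so far [(16, 4), (19, 7)]; region rows[16,24) x cols[4,8) = 8x4
Op 6 cut(5, 1): punch at orig (21,5); cuts so far [(16, 4), (19, 7), (21, 5)]; region rows[16,24) x cols[4,8) = 8x4
Unfold 1 (reflect across h@24): 6 holes -> [(16, 4), (19, 7), (21, 5), (26, 5), (28, 7), (31, 4)]
Unfold 2 (reflect across h@16): 12 holes -> [(0, 4), (3, 7), (5, 5), (10, 5), (12, 7), (15, 4), (16, 4), (19, 7), (21, 5), (26, 5), (28, 7), (31, 4)]
Unfold 3 (reflect across v@4): 24 holes -> [(0, 3), (0, 4), (3, 0), (3, 7), (5, 2), (5, 5), (10, 2), (10, 5), (12, 0), (12, 7), (15, 3), (15, 4), (16, 3), (16, 4), (19, 0), (19, 7), (21, 2), (21, 5), (26, 2), (26, 5), (28, 0), (28, 7), (31, 3), (31, 4)]
Holes: [(0, 3), (0, 4), (3, 0), (3, 7), (5, 2), (5, 5), (10, 2), (10, 5), (12, 0), (12, 7), (15, 3), (15, 4), (16, 3), (16, 4), (19, 0), (19, 7), (21, 2), (21, 5), (26, 2), (26, 5), (28, 0), (28, 7), (31, 3), (31, 4)]

Answer: yes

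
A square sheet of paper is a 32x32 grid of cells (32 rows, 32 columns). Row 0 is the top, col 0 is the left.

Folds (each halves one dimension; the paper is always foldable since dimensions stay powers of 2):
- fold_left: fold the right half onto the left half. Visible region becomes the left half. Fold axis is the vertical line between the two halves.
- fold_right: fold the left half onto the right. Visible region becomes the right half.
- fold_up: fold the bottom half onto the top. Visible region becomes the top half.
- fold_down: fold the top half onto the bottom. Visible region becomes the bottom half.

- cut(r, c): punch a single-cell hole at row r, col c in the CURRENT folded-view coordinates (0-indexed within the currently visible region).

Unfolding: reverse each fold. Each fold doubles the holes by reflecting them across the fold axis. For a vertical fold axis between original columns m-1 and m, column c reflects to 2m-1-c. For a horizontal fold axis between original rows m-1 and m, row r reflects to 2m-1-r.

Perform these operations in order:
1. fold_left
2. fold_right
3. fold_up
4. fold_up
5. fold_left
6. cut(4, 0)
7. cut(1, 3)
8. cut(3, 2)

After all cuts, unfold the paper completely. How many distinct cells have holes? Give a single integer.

Answer: 96

Derivation:
Op 1 fold_left: fold axis v@16; visible region now rows[0,32) x cols[0,16) = 32x16
Op 2 fold_right: fold axis v@8; visible region now rows[0,32) x cols[8,16) = 32x8
Op 3 fold_up: fold axis h@16; visible region now rows[0,16) x cols[8,16) = 16x8
Op 4 fold_up: fold axis h@8; visible region now rows[0,8) x cols[8,16) = 8x8
Op 5 fold_left: fold axis v@12; visible region now rows[0,8) x cols[8,12) = 8x4
Op 6 cut(4, 0): punch at orig (4,8); cuts so far [(4, 8)]; region rows[0,8) x cols[8,12) = 8x4
Op 7 cut(1, 3): punch at orig (1,11); cuts so far [(1, 11), (4, 8)]; region rows[0,8) x cols[8,12) = 8x4
Op 8 cut(3, 2): punch at orig (3,10); cuts so far [(1, 11), (3, 10), (4, 8)]; region rows[0,8) x cols[8,12) = 8x4
Unfold 1 (reflect across v@12): 6 holes -> [(1, 11), (1, 12), (3, 10), (3, 13), (4, 8), (4, 15)]
Unfold 2 (reflect across h@8): 12 holes -> [(1, 11), (1, 12), (3, 10), (3, 13), (4, 8), (4, 15), (11, 8), (11, 15), (12, 10), (12, 13), (14, 11), (14, 12)]
Unfold 3 (reflect across h@16): 24 holes -> [(1, 11), (1, 12), (3, 10), (3, 13), (4, 8), (4, 15), (11, 8), (11, 15), (12, 10), (12, 13), (14, 11), (14, 12), (17, 11), (17, 12), (19, 10), (19, 13), (20, 8), (20, 15), (27, 8), (27, 15), (28, 10), (28, 13), (30, 11), (30, 12)]
Unfold 4 (reflect across v@8): 48 holes -> [(1, 3), (1, 4), (1, 11), (1, 12), (3, 2), (3, 5), (3, 10), (3, 13), (4, 0), (4, 7), (4, 8), (4, 15), (11, 0), (11, 7), (11, 8), (11, 15), (12, 2), (12, 5), (12, 10), (12, 13), (14, 3), (14, 4), (14, 11), (14, 12), (17, 3), (17, 4), (17, 11), (17, 12), (19, 2), (19, 5), (19, 10), (19, 13), (20, 0), (20, 7), (20, 8), (20, 15), (27, 0), (27, 7), (27, 8), (27, 15), (28, 2), (28, 5), (28, 10), (28, 13), (30, 3), (30, 4), (30, 11), (30, 12)]
Unfold 5 (reflect across v@16): 96 holes -> [(1, 3), (1, 4), (1, 11), (1, 12), (1, 19), (1, 20), (1, 27), (1, 28), (3, 2), (3, 5), (3, 10), (3, 13), (3, 18), (3, 21), (3, 26), (3, 29), (4, 0), (4, 7), (4, 8), (4, 15), (4, 16), (4, 23), (4, 24), (4, 31), (11, 0), (11, 7), (11, 8), (11, 15), (11, 16), (11, 23), (11, 24), (11, 31), (12, 2), (12, 5), (12, 10), (12, 13), (12, 18), (12, 21), (12, 26), (12, 29), (14, 3), (14, 4), (14, 11), (14, 12), (14, 19), (14, 20), (14, 27), (14, 28), (17, 3), (17, 4), (17, 11), (17, 12), (17, 19), (17, 20), (17, 27), (17, 28), (19, 2), (19, 5), (19, 10), (19, 13), (19, 18), (19, 21), (19, 26), (19, 29), (20, 0), (20, 7), (20, 8), (20, 15), (20, 16), (20, 23), (20, 24), (20, 31), (27, 0), (27, 7), (27, 8), (27, 15), (27, 16), (27, 23), (27, 24), (27, 31), (28, 2), (28, 5), (28, 10), (28, 13), (28, 18), (28, 21), (28, 26), (28, 29), (30, 3), (30, 4), (30, 11), (30, 12), (30, 19), (30, 20), (30, 27), (30, 28)]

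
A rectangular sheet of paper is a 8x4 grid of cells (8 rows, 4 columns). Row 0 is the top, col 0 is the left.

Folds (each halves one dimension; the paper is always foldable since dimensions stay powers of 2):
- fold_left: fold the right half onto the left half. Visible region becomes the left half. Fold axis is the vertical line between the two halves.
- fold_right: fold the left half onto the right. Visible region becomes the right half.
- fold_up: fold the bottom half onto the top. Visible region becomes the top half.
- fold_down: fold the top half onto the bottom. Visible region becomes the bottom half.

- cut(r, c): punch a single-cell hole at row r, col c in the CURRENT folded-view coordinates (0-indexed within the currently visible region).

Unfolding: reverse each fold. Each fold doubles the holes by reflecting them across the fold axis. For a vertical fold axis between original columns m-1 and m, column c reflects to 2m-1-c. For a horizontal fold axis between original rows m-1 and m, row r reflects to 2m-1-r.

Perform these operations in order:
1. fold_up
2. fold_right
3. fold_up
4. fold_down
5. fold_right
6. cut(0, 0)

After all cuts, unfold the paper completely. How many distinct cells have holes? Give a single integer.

Answer: 32

Derivation:
Op 1 fold_up: fold axis h@4; visible region now rows[0,4) x cols[0,4) = 4x4
Op 2 fold_right: fold axis v@2; visible region now rows[0,4) x cols[2,4) = 4x2
Op 3 fold_up: fold axis h@2; visible region now rows[0,2) x cols[2,4) = 2x2
Op 4 fold_down: fold axis h@1; visible region now rows[1,2) x cols[2,4) = 1x2
Op 5 fold_right: fold axis v@3; visible region now rows[1,2) x cols[3,4) = 1x1
Op 6 cut(0, 0): punch at orig (1,3); cuts so far [(1, 3)]; region rows[1,2) x cols[3,4) = 1x1
Unfold 1 (reflect across v@3): 2 holes -> [(1, 2), (1, 3)]
Unfold 2 (reflect across h@1): 4 holes -> [(0, 2), (0, 3), (1, 2), (1, 3)]
Unfold 3 (reflect across h@2): 8 holes -> [(0, 2), (0, 3), (1, 2), (1, 3), (2, 2), (2, 3), (3, 2), (3, 3)]
Unfold 4 (reflect across v@2): 16 holes -> [(0, 0), (0, 1), (0, 2), (0, 3), (1, 0), (1, 1), (1, 2), (1, 3), (2, 0), (2, 1), (2, 2), (2, 3), (3, 0), (3, 1), (3, 2), (3, 3)]
Unfold 5 (reflect across h@4): 32 holes -> [(0, 0), (0, 1), (0, 2), (0, 3), (1, 0), (1, 1), (1, 2), (1, 3), (2, 0), (2, 1), (2, 2), (2, 3), (3, 0), (3, 1), (3, 2), (3, 3), (4, 0), (4, 1), (4, 2), (4, 3), (5, 0), (5, 1), (5, 2), (5, 3), (6, 0), (6, 1), (6, 2), (6, 3), (7, 0), (7, 1), (7, 2), (7, 3)]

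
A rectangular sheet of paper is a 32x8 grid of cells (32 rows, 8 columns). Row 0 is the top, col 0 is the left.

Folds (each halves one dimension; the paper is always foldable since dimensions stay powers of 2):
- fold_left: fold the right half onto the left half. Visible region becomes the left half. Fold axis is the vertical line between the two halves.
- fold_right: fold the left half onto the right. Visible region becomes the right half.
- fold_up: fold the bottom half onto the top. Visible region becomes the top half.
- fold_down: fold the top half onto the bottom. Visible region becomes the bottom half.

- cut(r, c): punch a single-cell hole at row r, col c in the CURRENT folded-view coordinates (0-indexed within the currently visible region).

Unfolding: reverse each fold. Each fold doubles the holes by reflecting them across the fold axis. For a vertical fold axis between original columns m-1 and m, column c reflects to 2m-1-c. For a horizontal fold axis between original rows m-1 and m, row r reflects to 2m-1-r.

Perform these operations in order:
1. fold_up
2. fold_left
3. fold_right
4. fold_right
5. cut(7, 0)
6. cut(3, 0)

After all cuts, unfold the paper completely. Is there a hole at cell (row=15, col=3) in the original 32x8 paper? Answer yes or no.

Answer: no

Derivation:
Op 1 fold_up: fold axis h@16; visible region now rows[0,16) x cols[0,8) = 16x8
Op 2 fold_left: fold axis v@4; visible region now rows[0,16) x cols[0,4) = 16x4
Op 3 fold_right: fold axis v@2; visible region now rows[0,16) x cols[2,4) = 16x2
Op 4 fold_right: fold axis v@3; visible region now rows[0,16) x cols[3,4) = 16x1
Op 5 cut(7, 0): punch at orig (7,3); cuts so far [(7, 3)]; region rows[0,16) x cols[3,4) = 16x1
Op 6 cut(3, 0): punch at orig (3,3); cuts so far [(3, 3), (7, 3)]; region rows[0,16) x cols[3,4) = 16x1
Unfold 1 (reflect across v@3): 4 holes -> [(3, 2), (3, 3), (7, 2), (7, 3)]
Unfold 2 (reflect across v@2): 8 holes -> [(3, 0), (3, 1), (3, 2), (3, 3), (7, 0), (7, 1), (7, 2), (7, 3)]
Unfold 3 (reflect across v@4): 16 holes -> [(3, 0), (3, 1), (3, 2), (3, 3), (3, 4), (3, 5), (3, 6), (3, 7), (7, 0), (7, 1), (7, 2), (7, 3), (7, 4), (7, 5), (7, 6), (7, 7)]
Unfold 4 (reflect across h@16): 32 holes -> [(3, 0), (3, 1), (3, 2), (3, 3), (3, 4), (3, 5), (3, 6), (3, 7), (7, 0), (7, 1), (7, 2), (7, 3), (7, 4), (7, 5), (7, 6), (7, 7), (24, 0), (24, 1), (24, 2), (24, 3), (24, 4), (24, 5), (24, 6), (24, 7), (28, 0), (28, 1), (28, 2), (28, 3), (28, 4), (28, 5), (28, 6), (28, 7)]
Holes: [(3, 0), (3, 1), (3, 2), (3, 3), (3, 4), (3, 5), (3, 6), (3, 7), (7, 0), (7, 1), (7, 2), (7, 3), (7, 4), (7, 5), (7, 6), (7, 7), (24, 0), (24, 1), (24, 2), (24, 3), (24, 4), (24, 5), (24, 6), (24, 7), (28, 0), (28, 1), (28, 2), (28, 3), (28, 4), (28, 5), (28, 6), (28, 7)]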